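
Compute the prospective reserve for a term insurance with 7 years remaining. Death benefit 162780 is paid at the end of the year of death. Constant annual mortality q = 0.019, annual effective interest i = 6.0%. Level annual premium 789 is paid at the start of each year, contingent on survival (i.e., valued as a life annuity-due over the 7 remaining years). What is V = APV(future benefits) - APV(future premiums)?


v = 1/(1+i) = 0.943396
APV(future benefits) per unit = sum_{k=0}^{6} k_p_x * q * v^(k+1) = 0.100654
APV(future benefits) = 162780 * 0.100654 = 16384.521
Life annuity-due factor ä_{x:7} = sum_{k=0}^{6} k_p_x * v^k = 5.615455
APV(future premiums) = 789 * 5.615455 = 4430.5942
V = 16384.521 - 4430.5942
= 11953.9268


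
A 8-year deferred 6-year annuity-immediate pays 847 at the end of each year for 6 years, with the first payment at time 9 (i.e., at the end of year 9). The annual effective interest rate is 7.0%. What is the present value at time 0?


PV at time 8 of the 6-year annuity-immediate:
a_n = 847 * (1-(1+0.07)^(-6))/0.07 = 4037.2591
Discount back 8 years to time 0:
PV = 4037.2591 * (1+0.07)^(-8)
= 4037.2591 * 0.582009
= 2349.7215


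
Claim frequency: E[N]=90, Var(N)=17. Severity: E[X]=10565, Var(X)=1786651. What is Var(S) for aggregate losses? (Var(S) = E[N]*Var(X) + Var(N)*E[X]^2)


Var(S) = E[N]*Var(X) + Var(N)*E[X]^2
= 90*1786651 + 17*10565^2
= 160798590 + 1897526825
= 2.0583e+09


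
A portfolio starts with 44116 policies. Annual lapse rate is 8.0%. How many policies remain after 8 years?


remaining = initial * (1 - lapse)^years
= 44116 * (1 - 0.08)^8
= 44116 * 0.513219
= 22641.1638


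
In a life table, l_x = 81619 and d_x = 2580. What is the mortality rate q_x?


q_x = d_x / l_x
= 2580 / 81619
= 0.0316


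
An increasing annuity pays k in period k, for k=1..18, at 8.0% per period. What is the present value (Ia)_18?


(Ia)_n = sum_{k=1}^{n} k * v^k, v = 1/(1+i)
v = 0.925926
Sum computed term by term:
(Ia)_18 = 70.2144


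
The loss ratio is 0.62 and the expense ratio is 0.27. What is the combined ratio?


Combined ratio = loss ratio + expense ratio
= 0.62 + 0.27
= 0.89


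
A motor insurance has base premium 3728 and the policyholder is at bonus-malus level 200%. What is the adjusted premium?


adjusted = base * BM_level / 100
= 3728 * 200 / 100
= 3728 * 2.0
= 7456.0


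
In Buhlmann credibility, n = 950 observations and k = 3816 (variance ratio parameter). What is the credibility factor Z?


Z = n / (n + k)
= 950 / (950 + 3816)
= 950 / 4766
= 0.1993


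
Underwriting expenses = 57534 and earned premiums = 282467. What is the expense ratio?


Expense ratio = expenses / premiums
= 57534 / 282467
= 0.2037


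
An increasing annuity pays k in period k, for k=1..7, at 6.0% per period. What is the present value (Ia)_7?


(Ia)_n = sum_{k=1}^{n} k * v^k, v = 1/(1+i)
v = 0.943396
Sum computed term by term:
(Ia)_7 = 21.0321


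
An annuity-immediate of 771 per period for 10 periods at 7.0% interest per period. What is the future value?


FV = PMT * ((1+i)^n - 1) / i
= 771 * ((1.07)^10 - 1) / 0.07
= 771 * (1.967151 - 1) / 0.07
= 10652.4814


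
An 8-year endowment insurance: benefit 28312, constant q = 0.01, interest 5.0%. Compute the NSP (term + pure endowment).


Term component = 1771.6237
Pure endowment = 8_p_x * v^8 * benefit = 0.922745 * 0.676839 * 28312 = 17682.2576
NSP = 19453.8814


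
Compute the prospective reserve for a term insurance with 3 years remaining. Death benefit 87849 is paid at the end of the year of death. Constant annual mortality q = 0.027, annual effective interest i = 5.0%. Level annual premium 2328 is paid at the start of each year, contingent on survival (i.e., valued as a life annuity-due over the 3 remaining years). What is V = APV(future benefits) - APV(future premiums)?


v = 1/(1+i) = 0.952381
APV(future benefits) per unit = sum_{k=0}^{2} k_p_x * q * v^(k+1) = 0.071624
APV(future benefits) = 87849 * 0.071624 = 6292.0968
Life annuity-due factor ä_{x:3} = sum_{k=0}^{2} k_p_x * v^k = 2.785378
APV(future premiums) = 2328 * 2.785378 = 6484.3595
V = 6292.0968 - 6484.3595
= -192.2627


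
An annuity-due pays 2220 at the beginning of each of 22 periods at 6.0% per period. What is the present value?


PV_due = PMT * (1-(1+i)^(-n))/i * (1+i)
PV_immediate = 26732.3114
PV_due = 26732.3114 * 1.06
= 28336.2501


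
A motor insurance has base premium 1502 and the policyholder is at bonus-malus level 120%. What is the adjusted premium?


adjusted = base * BM_level / 100
= 1502 * 120 / 100
= 1502 * 1.2
= 1802.4


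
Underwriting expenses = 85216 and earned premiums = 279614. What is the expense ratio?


Expense ratio = expenses / premiums
= 85216 / 279614
= 0.3048


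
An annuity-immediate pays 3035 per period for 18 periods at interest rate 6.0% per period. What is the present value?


PV = PMT * (1 - (1+i)^(-n)) / i
= 3035 * (1 - (1+0.06)^(-18)) / 0.06
= 3035 * (1 - 0.350344) / 0.06
= 3035 * 10.827603
= 32861.7766


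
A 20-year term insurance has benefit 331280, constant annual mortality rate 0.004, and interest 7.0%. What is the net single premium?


NSP = benefit * sum_{k=0}^{n-1} k_p_x * q * v^(k+1)
With constant q=0.004, v=0.934579
Sum = 0.041161
NSP = 331280 * 0.041161
= 13635.9766


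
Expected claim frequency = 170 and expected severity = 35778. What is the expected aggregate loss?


E[S] = E[N] * E[X]
= 170 * 35778
= 6.0823e+06


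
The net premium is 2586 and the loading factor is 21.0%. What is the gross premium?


Gross = net * (1 + loading)
= 2586 * (1 + 0.21)
= 2586 * 1.21
= 3129.06


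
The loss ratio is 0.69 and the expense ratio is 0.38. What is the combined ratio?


Combined ratio = loss ratio + expense ratio
= 0.69 + 0.38
= 1.07


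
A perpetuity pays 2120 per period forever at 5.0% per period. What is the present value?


PV = PMT / i
= 2120 / 0.05
= 42400.0


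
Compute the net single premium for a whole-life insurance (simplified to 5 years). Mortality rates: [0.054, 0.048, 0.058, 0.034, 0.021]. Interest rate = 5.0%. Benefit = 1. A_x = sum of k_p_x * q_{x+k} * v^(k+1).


v = 0.952381
Year 0: k_p_x=1.0, q=0.054, term=0.051429
Year 1: k_p_x=0.946, q=0.048, term=0.041186
Year 2: k_p_x=0.900592, q=0.058, term=0.045122
Year 3: k_p_x=0.848358, q=0.034, term=0.02373
Year 4: k_p_x=0.819514, q=0.021, term=0.013484
A_x = 0.175


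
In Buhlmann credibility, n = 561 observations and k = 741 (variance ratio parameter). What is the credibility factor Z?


Z = n / (n + k)
= 561 / (561 + 741)
= 561 / 1302
= 0.4309


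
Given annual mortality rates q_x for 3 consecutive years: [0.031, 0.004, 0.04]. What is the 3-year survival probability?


p_k = 1 - q_k for each year
Survival = product of (1 - q_k)
= 0.969 * 0.996 * 0.96
= 0.9265


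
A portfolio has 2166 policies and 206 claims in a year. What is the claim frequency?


frequency = claims / policies
= 206 / 2166
= 0.0951


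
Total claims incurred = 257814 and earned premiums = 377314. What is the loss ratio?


Loss ratio = claims / premiums
= 257814 / 377314
= 0.6833


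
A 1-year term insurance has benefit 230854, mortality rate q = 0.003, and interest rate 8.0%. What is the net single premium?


NSP = benefit * q * v
v = 1/(1+i) = 0.925926
NSP = 230854 * 0.003 * 0.925926
= 641.2611


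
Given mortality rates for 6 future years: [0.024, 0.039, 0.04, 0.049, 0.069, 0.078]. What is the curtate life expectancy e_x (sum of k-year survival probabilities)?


e_x = sum_{k=1}^{n} k_p_x
k_p_x values:
  1_p_x = 0.976
  2_p_x = 0.937936
  3_p_x = 0.900419
  4_p_x = 0.856298
  5_p_x = 0.797213
  6_p_x = 0.735031
e_x = 5.2029


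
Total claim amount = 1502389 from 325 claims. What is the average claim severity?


severity = total / number
= 1502389 / 325
= 4622.7354


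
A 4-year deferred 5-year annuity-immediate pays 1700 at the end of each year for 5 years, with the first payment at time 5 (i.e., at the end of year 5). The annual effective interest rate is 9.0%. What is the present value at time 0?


PV at time 4 of the 5-year annuity-immediate:
a_n = 1700 * (1-(1+0.09)^(-5))/0.09 = 6612.4071
Discount back 4 years to time 0:
PV = 6612.4071 * (1+0.09)^(-4)
= 6612.4071 * 0.708425
= 4684.3959


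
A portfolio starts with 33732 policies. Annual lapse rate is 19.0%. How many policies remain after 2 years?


remaining = initial * (1 - lapse)^years
= 33732 * (1 - 0.19)^2
= 33732 * 0.6561
= 22131.5652


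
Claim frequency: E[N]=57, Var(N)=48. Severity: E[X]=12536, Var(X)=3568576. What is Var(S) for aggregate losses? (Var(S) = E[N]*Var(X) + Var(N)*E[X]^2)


Var(S) = E[N]*Var(X) + Var(N)*E[X]^2
= 57*3568576 + 48*12536^2
= 203408832 + 7543262208
= 7.7467e+09


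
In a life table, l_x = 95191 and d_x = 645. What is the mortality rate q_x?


q_x = d_x / l_x
= 645 / 95191
= 0.0068


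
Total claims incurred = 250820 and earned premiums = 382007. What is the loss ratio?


Loss ratio = claims / premiums
= 250820 / 382007
= 0.6566


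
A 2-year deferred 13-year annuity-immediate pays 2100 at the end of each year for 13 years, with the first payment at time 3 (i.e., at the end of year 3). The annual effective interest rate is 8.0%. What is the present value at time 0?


PV at time 2 of the 13-year annuity-immediate:
a_n = 2100 * (1-(1+0.08)^(-13))/0.08 = 16597.9295
Discount back 2 years to time 0:
PV = 16597.9295 * (1+0.08)^(-2)
= 16597.9295 * 0.857339
= 14230.0493


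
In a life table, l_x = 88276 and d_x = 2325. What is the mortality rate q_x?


q_x = d_x / l_x
= 2325 / 88276
= 0.0263


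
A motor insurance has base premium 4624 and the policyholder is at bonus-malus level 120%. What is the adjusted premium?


adjusted = base * BM_level / 100
= 4624 * 120 / 100
= 4624 * 1.2
= 5548.8


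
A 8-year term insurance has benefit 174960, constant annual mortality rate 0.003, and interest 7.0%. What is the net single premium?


NSP = benefit * sum_{k=0}^{n-1} k_p_x * q * v^(k+1)
With constant q=0.003, v=0.934579
Sum = 0.017746
NSP = 174960 * 0.017746
= 3104.797


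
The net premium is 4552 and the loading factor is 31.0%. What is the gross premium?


Gross = net * (1 + loading)
= 4552 * (1 + 0.31)
= 4552 * 1.31
= 5963.12


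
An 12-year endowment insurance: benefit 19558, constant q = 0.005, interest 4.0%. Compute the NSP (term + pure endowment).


Term component = 895.0288
Pure endowment = 12_p_x * v^12 * benefit = 0.941623 * 0.624597 * 19558 = 11502.7409
NSP = 12397.7697


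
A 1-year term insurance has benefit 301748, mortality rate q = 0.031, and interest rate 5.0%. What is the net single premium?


NSP = benefit * q * v
v = 1/(1+i) = 0.952381
NSP = 301748 * 0.031 * 0.952381
= 8908.7505


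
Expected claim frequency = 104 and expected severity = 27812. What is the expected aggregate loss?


E[S] = E[N] * E[X]
= 104 * 27812
= 2.8924e+06


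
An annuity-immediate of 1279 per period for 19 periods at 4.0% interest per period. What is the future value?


FV = PMT * ((1+i)^n - 1) / i
= 1279 * ((1.04)^19 - 1) / 0.04
= 1279 * (2.106849 - 1) / 0.04
= 35391.5024


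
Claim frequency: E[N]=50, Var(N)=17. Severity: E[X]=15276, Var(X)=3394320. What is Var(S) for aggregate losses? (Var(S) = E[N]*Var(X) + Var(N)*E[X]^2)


Var(S) = E[N]*Var(X) + Var(N)*E[X]^2
= 50*3394320 + 17*15276^2
= 169716000 + 3967054992
= 4.1368e+09


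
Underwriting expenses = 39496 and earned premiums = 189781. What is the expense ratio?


Expense ratio = expenses / premiums
= 39496 / 189781
= 0.2081


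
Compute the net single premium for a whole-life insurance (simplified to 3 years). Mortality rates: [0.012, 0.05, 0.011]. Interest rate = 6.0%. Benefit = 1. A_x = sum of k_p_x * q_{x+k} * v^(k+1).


v = 0.943396
Year 0: k_p_x=1.0, q=0.012, term=0.011321
Year 1: k_p_x=0.988, q=0.05, term=0.043966
Year 2: k_p_x=0.9386, q=0.011, term=0.008669
A_x = 0.064


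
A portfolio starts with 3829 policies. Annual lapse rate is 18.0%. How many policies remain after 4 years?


remaining = initial * (1 - lapse)^years
= 3829 * (1 - 0.18)^4
= 3829 * 0.452122
= 1731.1742


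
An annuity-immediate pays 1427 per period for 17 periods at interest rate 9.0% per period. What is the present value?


PV = PMT * (1 - (1+i)^(-n)) / i
= 1427 * (1 - (1+0.09)^(-17)) / 0.09
= 1427 * (1 - 0.231073) / 0.09
= 1427 * 8.543631
= 12191.762


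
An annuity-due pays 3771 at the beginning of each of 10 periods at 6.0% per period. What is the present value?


PV_due = PMT * (1-(1+i)^(-n))/i * (1+i)
PV_immediate = 27754.8883
PV_due = 27754.8883 * 1.06
= 29420.1816


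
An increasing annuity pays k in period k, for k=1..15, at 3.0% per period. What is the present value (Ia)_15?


(Ia)_n = sum_{k=1}^{n} k * v^k, v = 1/(1+i)
v = 0.970874
Sum computed term by term:
(Ia)_15 = 88.9381


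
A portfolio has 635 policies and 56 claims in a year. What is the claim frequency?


frequency = claims / policies
= 56 / 635
= 0.0882


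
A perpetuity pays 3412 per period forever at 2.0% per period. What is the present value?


PV = PMT / i
= 3412 / 0.02
= 170600.0


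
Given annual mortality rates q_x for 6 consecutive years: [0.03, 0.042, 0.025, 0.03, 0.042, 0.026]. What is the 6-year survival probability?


p_k = 1 - q_k for each year
Survival = product of (1 - q_k)
= 0.97 * 0.958 * 0.975 * 0.97 * 0.958 * 0.974
= 0.82


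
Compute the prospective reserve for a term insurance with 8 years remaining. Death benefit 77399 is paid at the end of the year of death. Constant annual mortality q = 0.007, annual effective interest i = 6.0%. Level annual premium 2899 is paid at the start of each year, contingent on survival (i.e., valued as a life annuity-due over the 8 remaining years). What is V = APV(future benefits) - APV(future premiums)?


v = 1/(1+i) = 0.943396
APV(future benefits) per unit = sum_{k=0}^{7} k_p_x * q * v^(k+1) = 0.042509
APV(future benefits) = 77399 * 0.042509 = 3290.1703
Life annuity-due factor ä_{x:8} = sum_{k=0}^{7} k_p_x * v^k = 6.437109
APV(future premiums) = 2899 * 6.437109 = 18661.1784
V = 3290.1703 - 18661.1784
= -15371.0081


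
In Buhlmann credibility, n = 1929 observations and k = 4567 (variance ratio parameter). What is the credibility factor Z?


Z = n / (n + k)
= 1929 / (1929 + 4567)
= 1929 / 6496
= 0.297


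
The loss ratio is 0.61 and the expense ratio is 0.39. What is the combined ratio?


Combined ratio = loss ratio + expense ratio
= 0.61 + 0.39
= 1.0


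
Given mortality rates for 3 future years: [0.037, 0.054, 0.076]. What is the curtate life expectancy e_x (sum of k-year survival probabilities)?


e_x = sum_{k=1}^{n} k_p_x
k_p_x values:
  1_p_x = 0.963
  2_p_x = 0.910998
  3_p_x = 0.841762
e_x = 2.7158


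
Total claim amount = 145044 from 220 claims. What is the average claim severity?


severity = total / number
= 145044 / 220
= 659.2909


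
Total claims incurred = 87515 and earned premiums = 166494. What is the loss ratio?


Loss ratio = claims / premiums
= 87515 / 166494
= 0.5256


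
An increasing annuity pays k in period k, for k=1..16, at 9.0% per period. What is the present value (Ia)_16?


(Ia)_n = sum_{k=1}^{n} k * v^k, v = 1/(1+i)
v = 0.917431
Sum computed term by term:
(Ia)_16 = 55.8975


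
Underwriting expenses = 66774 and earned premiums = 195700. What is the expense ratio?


Expense ratio = expenses / premiums
= 66774 / 195700
= 0.3412


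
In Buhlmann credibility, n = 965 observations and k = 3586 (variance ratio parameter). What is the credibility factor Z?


Z = n / (n + k)
= 965 / (965 + 3586)
= 965 / 4551
= 0.212


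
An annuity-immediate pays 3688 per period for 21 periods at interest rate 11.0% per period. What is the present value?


PV = PMT * (1 - (1+i)^(-n)) / i
= 3688 * (1 - (1+0.11)^(-21)) / 0.11
= 3688 * (1 - 0.111742) / 0.11
= 3688 * 8.07507
= 29780.8595


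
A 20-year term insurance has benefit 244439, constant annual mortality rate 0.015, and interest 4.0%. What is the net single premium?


NSP = benefit * sum_{k=0}^{n-1} k_p_x * q * v^(k+1)
With constant q=0.015, v=0.961538
Sum = 0.180728
NSP = 244439 * 0.180728
= 44176.8681


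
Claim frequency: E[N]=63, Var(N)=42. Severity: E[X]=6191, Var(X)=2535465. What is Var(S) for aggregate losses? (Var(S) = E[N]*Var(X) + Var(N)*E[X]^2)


Var(S) = E[N]*Var(X) + Var(N)*E[X]^2
= 63*2535465 + 42*6191^2
= 159734295 + 1609796202
= 1.7695e+09


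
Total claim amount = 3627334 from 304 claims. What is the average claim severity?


severity = total / number
= 3627334 / 304
= 11932.0197


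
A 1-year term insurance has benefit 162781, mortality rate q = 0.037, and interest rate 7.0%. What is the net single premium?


NSP = benefit * q * v
v = 1/(1+i) = 0.934579
NSP = 162781 * 0.037 * 0.934579
= 5628.8757


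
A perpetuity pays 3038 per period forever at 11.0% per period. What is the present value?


PV = PMT / i
= 3038 / 0.11
= 27618.1818


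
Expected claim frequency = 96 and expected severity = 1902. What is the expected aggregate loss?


E[S] = E[N] * E[X]
= 96 * 1902
= 182592


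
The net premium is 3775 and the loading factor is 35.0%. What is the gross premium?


Gross = net * (1 + loading)
= 3775 * (1 + 0.35)
= 3775 * 1.35
= 5096.25


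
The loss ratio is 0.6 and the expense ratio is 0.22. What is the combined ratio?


Combined ratio = loss ratio + expense ratio
= 0.6 + 0.22
= 0.82


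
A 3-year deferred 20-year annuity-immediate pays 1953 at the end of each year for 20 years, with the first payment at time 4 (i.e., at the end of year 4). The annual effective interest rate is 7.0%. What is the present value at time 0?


PV at time 3 of the 20-year annuity-immediate:
a_n = 1953 * (1-(1+0.07)^(-20))/0.07 = 20690.1098
Discount back 3 years to time 0:
PV = 20690.1098 * (1+0.07)^(-3)
= 20690.1098 * 0.816298
= 16889.2927


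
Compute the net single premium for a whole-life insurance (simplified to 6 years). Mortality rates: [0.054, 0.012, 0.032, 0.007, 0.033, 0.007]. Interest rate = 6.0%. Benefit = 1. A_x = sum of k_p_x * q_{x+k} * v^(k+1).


v = 0.943396
Year 0: k_p_x=1.0, q=0.054, term=0.050943
Year 1: k_p_x=0.946, q=0.012, term=0.010103
Year 2: k_p_x=0.934648, q=0.032, term=0.025112
Year 3: k_p_x=0.904739, q=0.007, term=0.005016
Year 4: k_p_x=0.898406, q=0.033, term=0.022154
Year 5: k_p_x=0.868759, q=0.007, term=0.004287
A_x = 0.1176


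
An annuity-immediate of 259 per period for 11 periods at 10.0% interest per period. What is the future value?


FV = PMT * ((1+i)^n - 1) / i
= 259 * ((1.1)^11 - 1) / 0.1
= 259 * (2.853117 - 1) / 0.1
= 4799.5723


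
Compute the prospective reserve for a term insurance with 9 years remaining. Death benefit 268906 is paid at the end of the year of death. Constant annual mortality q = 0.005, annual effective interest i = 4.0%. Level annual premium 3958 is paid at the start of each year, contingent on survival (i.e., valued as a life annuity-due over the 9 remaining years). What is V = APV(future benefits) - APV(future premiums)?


v = 1/(1+i) = 0.961538
APV(future benefits) per unit = sum_{k=0}^{8} k_p_x * q * v^(k+1) = 0.036489
APV(future benefits) = 268906 * 0.036489 = 9812.2204
Life annuity-due factor ä_{x:9} = sum_{k=0}^{8} k_p_x * v^k = 7.589797
APV(future premiums) = 3958 * 7.589797 = 30040.415
V = 9812.2204 - 30040.415
= -20228.1946


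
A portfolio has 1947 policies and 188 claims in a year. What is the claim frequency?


frequency = claims / policies
= 188 / 1947
= 0.0966


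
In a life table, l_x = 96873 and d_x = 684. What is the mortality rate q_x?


q_x = d_x / l_x
= 684 / 96873
= 0.0071


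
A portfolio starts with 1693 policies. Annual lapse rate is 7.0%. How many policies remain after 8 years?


remaining = initial * (1 - lapse)^years
= 1693 * (1 - 0.07)^8
= 1693 * 0.559582
= 947.372


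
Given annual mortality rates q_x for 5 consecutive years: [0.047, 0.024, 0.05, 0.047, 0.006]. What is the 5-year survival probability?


p_k = 1 - q_k for each year
Survival = product of (1 - q_k)
= 0.953 * 0.976 * 0.95 * 0.953 * 0.994
= 0.837


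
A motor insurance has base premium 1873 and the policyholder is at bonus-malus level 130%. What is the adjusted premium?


adjusted = base * BM_level / 100
= 1873 * 130 / 100
= 1873 * 1.3
= 2434.9


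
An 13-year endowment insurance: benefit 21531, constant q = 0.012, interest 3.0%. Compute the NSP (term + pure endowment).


Term component = 2571.1414
Pure endowment = 13_p_x * v^13 * benefit = 0.854752 * 0.680951 * 21531 = 12532.005
NSP = 15103.1464


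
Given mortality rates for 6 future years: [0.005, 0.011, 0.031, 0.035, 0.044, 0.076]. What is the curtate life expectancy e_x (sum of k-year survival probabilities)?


e_x = sum_{k=1}^{n} k_p_x
k_p_x values:
  1_p_x = 0.995
  2_p_x = 0.984055
  3_p_x = 0.953549
  4_p_x = 0.920175
  5_p_x = 0.879687
  6_p_x = 0.812831
e_x = 5.5453


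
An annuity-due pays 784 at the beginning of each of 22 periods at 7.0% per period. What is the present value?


PV_due = PMT * (1-(1+i)^(-n))/i * (1+i)
PV_immediate = 8672.0125
PV_due = 8672.0125 * 1.07
= 9279.0534


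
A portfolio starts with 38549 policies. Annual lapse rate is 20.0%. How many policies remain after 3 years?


remaining = initial * (1 - lapse)^years
= 38549 * (1 - 0.2)^3
= 38549 * 0.512
= 19737.088


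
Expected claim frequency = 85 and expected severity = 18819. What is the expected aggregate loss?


E[S] = E[N] * E[X]
= 85 * 18819
= 1.5996e+06


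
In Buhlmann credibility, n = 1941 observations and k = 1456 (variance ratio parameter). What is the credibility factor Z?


Z = n / (n + k)
= 1941 / (1941 + 1456)
= 1941 / 3397
= 0.5714


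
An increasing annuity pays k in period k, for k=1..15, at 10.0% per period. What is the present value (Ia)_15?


(Ia)_n = sum_{k=1}^{n} k * v^k, v = 1/(1+i)
v = 0.909091
Sum computed term by term:
(Ia)_15 = 47.7581


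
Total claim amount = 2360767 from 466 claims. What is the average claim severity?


severity = total / number
= 2360767 / 466
= 5066.0236


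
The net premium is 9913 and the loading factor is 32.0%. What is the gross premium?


Gross = net * (1 + loading)
= 9913 * (1 + 0.32)
= 9913 * 1.32
= 13085.16


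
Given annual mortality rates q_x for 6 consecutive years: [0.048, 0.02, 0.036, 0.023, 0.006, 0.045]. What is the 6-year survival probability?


p_k = 1 - q_k for each year
Survival = product of (1 - q_k)
= 0.952 * 0.98 * 0.964 * 0.977 * 0.994 * 0.955
= 0.8341


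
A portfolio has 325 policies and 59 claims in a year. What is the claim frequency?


frequency = claims / policies
= 59 / 325
= 0.1815


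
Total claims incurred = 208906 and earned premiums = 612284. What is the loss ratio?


Loss ratio = claims / premiums
= 208906 / 612284
= 0.3412


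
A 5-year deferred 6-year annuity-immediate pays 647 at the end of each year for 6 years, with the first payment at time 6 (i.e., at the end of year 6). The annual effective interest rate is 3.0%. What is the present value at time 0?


PV at time 5 of the 6-year annuity-immediate:
a_n = 647 * (1-(1+0.03)^(-6))/0.03 = 3504.9229
Discount back 5 years to time 0:
PV = 3504.9229 * (1+0.03)^(-5)
= 3504.9229 * 0.862609
= 3023.3773


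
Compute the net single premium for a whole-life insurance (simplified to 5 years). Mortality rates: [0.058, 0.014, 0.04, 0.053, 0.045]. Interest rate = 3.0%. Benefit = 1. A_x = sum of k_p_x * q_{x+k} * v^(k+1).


v = 0.970874
Year 0: k_p_x=1.0, q=0.058, term=0.056311
Year 1: k_p_x=0.942, q=0.014, term=0.012431
Year 2: k_p_x=0.928812, q=0.04, term=0.034
Year 3: k_p_x=0.89166, q=0.053, term=0.041988
Year 4: k_p_x=0.844402, q=0.045, term=0.032777
A_x = 0.1775


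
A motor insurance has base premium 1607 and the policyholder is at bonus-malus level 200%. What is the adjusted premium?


adjusted = base * BM_level / 100
= 1607 * 200 / 100
= 1607 * 2.0
= 3214.0


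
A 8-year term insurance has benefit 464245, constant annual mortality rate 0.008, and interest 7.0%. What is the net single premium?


NSP = benefit * sum_{k=0}^{n-1} k_p_x * q * v^(k+1)
With constant q=0.008, v=0.934579
Sum = 0.046586
NSP = 464245 * 0.046586
= 21627.2956


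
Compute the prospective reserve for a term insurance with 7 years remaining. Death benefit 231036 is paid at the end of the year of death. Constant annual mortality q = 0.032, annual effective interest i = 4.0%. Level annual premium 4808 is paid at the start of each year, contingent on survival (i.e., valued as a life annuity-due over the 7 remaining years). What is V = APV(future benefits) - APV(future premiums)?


v = 1/(1+i) = 0.961538
APV(future benefits) per unit = sum_{k=0}^{6} k_p_x * q * v^(k+1) = 0.17547
APV(future benefits) = 231036 * 0.17547 = 40539.8027
Life annuity-due factor ä_{x:7} = sum_{k=0}^{6} k_p_x * v^k = 5.702763
APV(future premiums) = 4808 * 5.702763 = 27418.8852
V = 40539.8027 - 27418.8852
= 13120.9175


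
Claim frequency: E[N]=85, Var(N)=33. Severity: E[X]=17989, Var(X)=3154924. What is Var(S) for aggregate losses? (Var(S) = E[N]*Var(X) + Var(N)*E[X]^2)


Var(S) = E[N]*Var(X) + Var(N)*E[X]^2
= 85*3154924 + 33*17989^2
= 268168540 + 10678935993
= 1.0947e+10


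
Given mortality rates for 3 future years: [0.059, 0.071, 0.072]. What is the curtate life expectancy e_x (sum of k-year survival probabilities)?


e_x = sum_{k=1}^{n} k_p_x
k_p_x values:
  1_p_x = 0.941
  2_p_x = 0.874189
  3_p_x = 0.811247
e_x = 2.6264


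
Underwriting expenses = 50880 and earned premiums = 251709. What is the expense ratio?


Expense ratio = expenses / premiums
= 50880 / 251709
= 0.2021


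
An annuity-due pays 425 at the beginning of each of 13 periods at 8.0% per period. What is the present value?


PV_due = PMT * (1-(1+i)^(-n))/i * (1+i)
PV_immediate = 3359.1048
PV_due = 3359.1048 * 1.08
= 3627.8332


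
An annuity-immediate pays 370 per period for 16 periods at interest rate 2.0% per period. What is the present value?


PV = PMT * (1 - (1+i)^(-n)) / i
= 370 * (1 - (1+0.02)^(-16)) / 0.02
= 370 * (1 - 0.728446) / 0.02
= 370 * 13.577709
= 5023.7524


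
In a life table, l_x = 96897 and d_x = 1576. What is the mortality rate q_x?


q_x = d_x / l_x
= 1576 / 96897
= 0.0163


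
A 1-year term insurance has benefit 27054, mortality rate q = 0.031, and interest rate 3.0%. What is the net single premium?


NSP = benefit * q * v
v = 1/(1+i) = 0.970874
NSP = 27054 * 0.031 * 0.970874
= 814.2466


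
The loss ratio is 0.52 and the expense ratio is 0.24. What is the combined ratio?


Combined ratio = loss ratio + expense ratio
= 0.52 + 0.24
= 0.76


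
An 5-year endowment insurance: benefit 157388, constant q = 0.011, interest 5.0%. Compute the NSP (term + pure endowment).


Term component = 7340.2947
Pure endowment = 5_p_x * v^5 * benefit = 0.946197 * 0.783526 * 157388 = 116682.7294
NSP = 124023.0241


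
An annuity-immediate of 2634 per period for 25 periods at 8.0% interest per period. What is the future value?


FV = PMT * ((1+i)^n - 1) / i
= 2634 * ((1.08)^25 - 1) / 0.08
= 2634 * (6.848475 - 1) / 0.08
= 192561.0458


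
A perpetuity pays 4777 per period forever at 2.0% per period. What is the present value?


PV = PMT / i
= 4777 / 0.02
= 238850.0


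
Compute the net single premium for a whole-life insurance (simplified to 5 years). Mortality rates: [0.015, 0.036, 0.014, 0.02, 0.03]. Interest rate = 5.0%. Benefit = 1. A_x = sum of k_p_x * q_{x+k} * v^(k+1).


v = 0.952381
Year 0: k_p_x=1.0, q=0.015, term=0.014286
Year 1: k_p_x=0.985, q=0.036, term=0.032163
Year 2: k_p_x=0.94954, q=0.014, term=0.011483
Year 3: k_p_x=0.936246, q=0.02, term=0.015405
Year 4: k_p_x=0.917522, q=0.03, term=0.021567
A_x = 0.0949


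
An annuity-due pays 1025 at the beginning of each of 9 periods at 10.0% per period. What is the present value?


PV_due = PMT * (1-(1+i)^(-n))/i * (1+i)
PV_immediate = 5902.9994
PV_due = 5902.9994 * 1.1
= 6493.2994


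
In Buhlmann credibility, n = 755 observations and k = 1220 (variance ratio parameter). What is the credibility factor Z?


Z = n / (n + k)
= 755 / (755 + 1220)
= 755 / 1975
= 0.3823


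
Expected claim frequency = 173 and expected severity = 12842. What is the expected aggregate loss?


E[S] = E[N] * E[X]
= 173 * 12842
= 2.2217e+06


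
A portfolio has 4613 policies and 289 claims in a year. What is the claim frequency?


frequency = claims / policies
= 289 / 4613
= 0.0626


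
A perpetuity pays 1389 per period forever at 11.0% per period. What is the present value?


PV = PMT / i
= 1389 / 0.11
= 12627.2727


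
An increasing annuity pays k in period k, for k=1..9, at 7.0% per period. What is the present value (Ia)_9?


(Ia)_n = sum_{k=1}^{n} k * v^k, v = 1/(1+i)
v = 0.934579
Sum computed term by term:
(Ia)_9 = 29.6556


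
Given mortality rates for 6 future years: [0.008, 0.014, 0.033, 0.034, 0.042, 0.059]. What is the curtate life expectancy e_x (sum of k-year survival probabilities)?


e_x = sum_{k=1}^{n} k_p_x
k_p_x values:
  1_p_x = 0.992
  2_p_x = 0.978112
  3_p_x = 0.945834
  4_p_x = 0.913676
  5_p_x = 0.875302
  6_p_x = 0.823659
e_x = 5.5286


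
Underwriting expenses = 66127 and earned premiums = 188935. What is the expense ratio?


Expense ratio = expenses / premiums
= 66127 / 188935
= 0.35


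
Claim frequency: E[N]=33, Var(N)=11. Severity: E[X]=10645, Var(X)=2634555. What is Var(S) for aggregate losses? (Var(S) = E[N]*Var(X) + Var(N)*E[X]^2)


Var(S) = E[N]*Var(X) + Var(N)*E[X]^2
= 33*2634555 + 11*10645^2
= 86940315 + 1246476275
= 1.3334e+09


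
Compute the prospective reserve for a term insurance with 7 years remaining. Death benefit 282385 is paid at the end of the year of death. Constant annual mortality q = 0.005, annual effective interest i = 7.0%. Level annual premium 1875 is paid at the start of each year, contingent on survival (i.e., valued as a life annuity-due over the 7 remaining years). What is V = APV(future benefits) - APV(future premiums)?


v = 1/(1+i) = 0.934579
APV(future benefits) per unit = sum_{k=0}^{6} k_p_x * q * v^(k+1) = 0.026581
APV(future benefits) = 282385 * 0.026581 = 7506.2125
Life annuity-due factor ä_{x:7} = sum_{k=0}^{6} k_p_x * v^k = 5.688438
APV(future premiums) = 1875 * 5.688438 = 10665.8206
V = 7506.2125 - 10665.8206
= -3159.6081


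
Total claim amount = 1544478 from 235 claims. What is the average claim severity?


severity = total / number
= 1544478 / 235
= 6572.2468


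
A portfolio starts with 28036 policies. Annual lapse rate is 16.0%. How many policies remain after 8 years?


remaining = initial * (1 - lapse)^years
= 28036 * (1 - 0.16)^8
= 28036 * 0.247876
= 6949.4485


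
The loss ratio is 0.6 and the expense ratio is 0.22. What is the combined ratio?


Combined ratio = loss ratio + expense ratio
= 0.6 + 0.22
= 0.82


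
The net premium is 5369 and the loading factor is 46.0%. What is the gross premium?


Gross = net * (1 + loading)
= 5369 * (1 + 0.46)
= 5369 * 1.46
= 7838.74


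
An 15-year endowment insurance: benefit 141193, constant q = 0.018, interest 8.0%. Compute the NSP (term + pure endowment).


Term component = 19707.8889
Pure endowment = 15_p_x * v^15 * benefit = 0.761504 * 0.315242 * 141193 = 33894.4937
NSP = 53602.3826


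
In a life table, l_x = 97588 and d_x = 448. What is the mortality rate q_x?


q_x = d_x / l_x
= 448 / 97588
= 0.0046


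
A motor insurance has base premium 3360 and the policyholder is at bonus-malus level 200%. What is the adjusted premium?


adjusted = base * BM_level / 100
= 3360 * 200 / 100
= 3360 * 2.0
= 6720.0


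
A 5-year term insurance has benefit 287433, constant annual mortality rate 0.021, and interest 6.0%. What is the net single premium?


NSP = benefit * sum_{k=0}^{n-1} k_p_x * q * v^(k+1)
With constant q=0.021, v=0.943396
Sum = 0.085031
NSP = 287433 * 0.085031
= 24440.7372


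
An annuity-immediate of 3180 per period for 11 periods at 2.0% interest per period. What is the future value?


FV = PMT * ((1+i)^n - 1) / i
= 3180 * ((1.02)^11 - 1) / 0.02
= 3180 * (1.243374 - 1) / 0.02
= 38696.515


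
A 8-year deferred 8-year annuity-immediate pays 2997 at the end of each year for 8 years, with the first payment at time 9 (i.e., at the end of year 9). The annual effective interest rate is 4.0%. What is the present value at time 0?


PV at time 8 of the 8-year annuity-immediate:
a_n = 2997 * (1-(1+0.04)^(-8))/0.04 = 20178.0364
Discount back 8 years to time 0:
PV = 20178.0364 * (1+0.04)^(-8)
= 20178.0364 * 0.73069
= 14743.8935


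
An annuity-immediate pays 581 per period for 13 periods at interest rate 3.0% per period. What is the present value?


PV = PMT * (1 - (1+i)^(-n)) / i
= 581 * (1 - (1+0.03)^(-13)) / 0.03
= 581 * (1 - 0.680951) / 0.03
= 581 * 10.634955
= 6178.909


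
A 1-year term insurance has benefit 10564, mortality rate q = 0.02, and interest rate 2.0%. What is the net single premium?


NSP = benefit * q * v
v = 1/(1+i) = 0.980392
NSP = 10564 * 0.02 * 0.980392
= 207.1373


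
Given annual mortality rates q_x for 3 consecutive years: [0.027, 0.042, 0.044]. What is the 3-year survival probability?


p_k = 1 - q_k for each year
Survival = product of (1 - q_k)
= 0.973 * 0.958 * 0.956
= 0.8911


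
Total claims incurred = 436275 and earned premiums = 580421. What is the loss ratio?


Loss ratio = claims / premiums
= 436275 / 580421
= 0.7517


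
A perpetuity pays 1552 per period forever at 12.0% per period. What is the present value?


PV = PMT / i
= 1552 / 0.12
= 12933.3333


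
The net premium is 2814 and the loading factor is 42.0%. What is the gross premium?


Gross = net * (1 + loading)
= 2814 * (1 + 0.42)
= 2814 * 1.42
= 3995.88


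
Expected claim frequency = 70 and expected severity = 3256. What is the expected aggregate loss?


E[S] = E[N] * E[X]
= 70 * 3256
= 227920


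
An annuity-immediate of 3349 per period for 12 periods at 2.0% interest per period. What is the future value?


FV = PMT * ((1+i)^n - 1) / i
= 3349 * ((1.02)^12 - 1) / 0.02
= 3349 * (1.268242 - 1) / 0.02
= 44917.0885


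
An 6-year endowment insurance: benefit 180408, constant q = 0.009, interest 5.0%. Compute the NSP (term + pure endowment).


Term component = 8068.3947
Pure endowment = 6_p_x * v^6 * benefit = 0.947201 * 0.746215 * 180408 = 127515.1906
NSP = 135583.5853


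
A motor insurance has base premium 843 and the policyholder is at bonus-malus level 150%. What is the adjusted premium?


adjusted = base * BM_level / 100
= 843 * 150 / 100
= 843 * 1.5
= 1264.5


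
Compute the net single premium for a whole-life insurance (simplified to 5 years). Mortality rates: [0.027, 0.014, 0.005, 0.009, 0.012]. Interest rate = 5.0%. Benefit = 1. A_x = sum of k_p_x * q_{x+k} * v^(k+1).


v = 0.952381
Year 0: k_p_x=1.0, q=0.027, term=0.025714
Year 1: k_p_x=0.973, q=0.014, term=0.012356
Year 2: k_p_x=0.959378, q=0.005, term=0.004144
Year 3: k_p_x=0.954581, q=0.009, term=0.007068
Year 4: k_p_x=0.94599, q=0.012, term=0.008894
A_x = 0.0582


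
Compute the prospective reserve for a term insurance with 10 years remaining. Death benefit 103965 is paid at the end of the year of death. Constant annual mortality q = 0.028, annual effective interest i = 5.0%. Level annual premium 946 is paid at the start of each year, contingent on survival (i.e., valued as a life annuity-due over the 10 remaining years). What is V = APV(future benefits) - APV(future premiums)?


v = 1/(1+i) = 0.952381
APV(future benefits) per unit = sum_{k=0}^{9} k_p_x * q * v^(k+1) = 0.193079
APV(future benefits) = 103965 * 0.193079 = 20073.5039
Life annuity-due factor ä_{x:10} = sum_{k=0}^{9} k_p_x * v^k = 7.240479
APV(future premiums) = 946 * 7.240479 = 6849.4931
V = 20073.5039 - 6849.4931
= 13224.0108


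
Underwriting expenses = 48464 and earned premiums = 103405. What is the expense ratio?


Expense ratio = expenses / premiums
= 48464 / 103405
= 0.4687


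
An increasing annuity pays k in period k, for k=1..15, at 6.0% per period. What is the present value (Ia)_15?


(Ia)_n = sum_{k=1}^{n} k * v^k, v = 1/(1+i)
v = 0.943396
Sum computed term by term:
(Ia)_15 = 67.2668


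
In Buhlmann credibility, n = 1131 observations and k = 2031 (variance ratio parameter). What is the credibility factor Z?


Z = n / (n + k)
= 1131 / (1131 + 2031)
= 1131 / 3162
= 0.3577


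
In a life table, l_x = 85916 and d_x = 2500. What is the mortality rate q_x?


q_x = d_x / l_x
= 2500 / 85916
= 0.0291


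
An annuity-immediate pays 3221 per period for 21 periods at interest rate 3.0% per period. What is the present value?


PV = PMT * (1 - (1+i)^(-n)) / i
= 3221 * (1 - (1+0.03)^(-21)) / 0.03
= 3221 * (1 - 0.537549) / 0.03
= 3221 * 15.415024
= 49651.7927


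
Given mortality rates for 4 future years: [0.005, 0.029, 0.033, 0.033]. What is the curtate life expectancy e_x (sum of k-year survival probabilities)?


e_x = sum_{k=1}^{n} k_p_x
k_p_x values:
  1_p_x = 0.995
  2_p_x = 0.966145
  3_p_x = 0.934262
  4_p_x = 0.903432
e_x = 3.7988


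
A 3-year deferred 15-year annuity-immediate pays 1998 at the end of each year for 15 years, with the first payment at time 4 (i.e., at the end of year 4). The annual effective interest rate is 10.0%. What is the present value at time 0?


PV at time 3 of the 15-year annuity-immediate:
a_n = 1998 * (1-(1+0.1)^(-15))/0.1 = 15196.9469
Discount back 3 years to time 0:
PV = 15196.9469 * (1+0.1)^(-3)
= 15196.9469 * 0.751315
= 11417.6911


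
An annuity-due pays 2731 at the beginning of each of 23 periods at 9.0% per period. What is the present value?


PV_due = PMT * (1-(1+i)^(-n))/i * (1+i)
PV_immediate = 26163.5448
PV_due = 26163.5448 * 1.09
= 28518.2639


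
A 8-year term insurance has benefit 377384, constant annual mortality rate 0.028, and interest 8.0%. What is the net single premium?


NSP = benefit * sum_{k=0}^{n-1} k_p_x * q * v^(k+1)
With constant q=0.028, v=0.925926
Sum = 0.147657
NSP = 377384 * 0.147657
= 55723.2569


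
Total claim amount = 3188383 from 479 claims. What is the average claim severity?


severity = total / number
= 3188383 / 479
= 6656.3319


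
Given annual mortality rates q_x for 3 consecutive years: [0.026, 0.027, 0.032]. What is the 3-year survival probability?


p_k = 1 - q_k for each year
Survival = product of (1 - q_k)
= 0.974 * 0.973 * 0.968
= 0.9174


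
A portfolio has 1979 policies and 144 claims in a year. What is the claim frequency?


frequency = claims / policies
= 144 / 1979
= 0.0728


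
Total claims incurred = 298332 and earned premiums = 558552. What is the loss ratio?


Loss ratio = claims / premiums
= 298332 / 558552
= 0.5341


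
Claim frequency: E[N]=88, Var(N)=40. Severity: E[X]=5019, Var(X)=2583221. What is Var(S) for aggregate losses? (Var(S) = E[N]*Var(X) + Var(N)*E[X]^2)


Var(S) = E[N]*Var(X) + Var(N)*E[X]^2
= 88*2583221 + 40*5019^2
= 227323448 + 1007614440
= 1.2349e+09


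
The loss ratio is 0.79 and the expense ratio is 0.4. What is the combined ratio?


Combined ratio = loss ratio + expense ratio
= 0.79 + 0.4
= 1.19


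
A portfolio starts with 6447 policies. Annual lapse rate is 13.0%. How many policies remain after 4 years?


remaining = initial * (1 - lapse)^years
= 6447 * (1 - 0.13)^4
= 6447 * 0.572898
= 3693.4709


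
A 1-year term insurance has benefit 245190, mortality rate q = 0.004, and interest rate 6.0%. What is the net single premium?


NSP = benefit * q * v
v = 1/(1+i) = 0.943396
NSP = 245190 * 0.004 * 0.943396
= 925.2453


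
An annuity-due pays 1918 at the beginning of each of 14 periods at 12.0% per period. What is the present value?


PV_due = PMT * (1-(1+i)^(-n))/i * (1+i)
PV_immediate = 12712.8267
PV_due = 12712.8267 * 1.12
= 14238.3659
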